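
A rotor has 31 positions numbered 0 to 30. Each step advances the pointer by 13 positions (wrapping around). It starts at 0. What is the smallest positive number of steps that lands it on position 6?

10

The inverse of 13 mod 31 is 12 (since 13·12 = 156 ≡ 1).
Multiplying both sides by 12: x ≡ 12·6 = 72 ≡ 10 (mod 31).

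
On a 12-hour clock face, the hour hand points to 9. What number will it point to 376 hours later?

1

376 mod 12 = 4 (since 31·12 = 372).
9 + 4 → 1 on a 12-hour dial.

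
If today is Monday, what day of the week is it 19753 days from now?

19753 mod 7 = 6 (since 2821·7 = 19747).
Monday + 6 days → Sunday.

Sunday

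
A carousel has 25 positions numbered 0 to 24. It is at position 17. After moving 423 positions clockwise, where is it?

15

Dividing 423 by 25 gives quotient 16 and remainder 23.
(17 + 23) mod 25 = 15.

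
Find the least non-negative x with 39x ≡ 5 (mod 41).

The inverse of 39 mod 41 is 20 (since 39·20 = 780 ≡ 1).
So x ≡ 20·5 = 100 ≡ 18 (mod 41).
Check: 39·18 = 702 = 17·41 + 5.

18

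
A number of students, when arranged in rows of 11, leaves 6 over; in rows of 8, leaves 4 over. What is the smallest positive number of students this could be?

x ≡ 4 (mod 8) gives x ∈ {4, 12, 20, 28}.
The first of these with x mod 11 = 6 is 28.

28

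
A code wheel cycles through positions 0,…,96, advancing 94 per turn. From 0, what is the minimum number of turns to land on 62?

44

94⁻¹ ≡ 32 (mod 97) because 94·32 = 3008 = 31·97 + 1.
Multiplying both sides by 32: x ≡ 32·62 = 1984 ≡ 44 (mod 97).
Check: 94·44 = 4136 = 42·97 + 62.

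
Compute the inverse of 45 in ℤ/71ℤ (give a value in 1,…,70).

45·30 = 1350 = 19·71 + 1, so 45⁻¹ ≡ 30 (mod 71).

30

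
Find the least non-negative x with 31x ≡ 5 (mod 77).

31⁻¹ ≡ 5 (mod 77) because 31·5 = 155 = 2·77 + 1.
So x ≡ 5·5 = 25 ≡ 25 (mod 77).

25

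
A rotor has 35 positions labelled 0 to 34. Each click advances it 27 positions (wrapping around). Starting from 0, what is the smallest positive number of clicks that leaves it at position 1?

35 = 1·27 + 8
27 = 3·8 + 3
8 = 2·3 + 2
3 = 1·2 + 1
2 = 2·1 + 0
Back-substituting gives 27·13 ≡ 1 (mod 35).

13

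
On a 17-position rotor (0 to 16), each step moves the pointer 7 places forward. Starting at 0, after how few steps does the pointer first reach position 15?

7

The inverse of 7 mod 17 is 5 (since 7·5 = 35 ≡ 1).
Multiplying both sides by 5: x ≡ 5·15 = 75 ≡ 7 (mod 17).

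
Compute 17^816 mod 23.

By repeated squaring mod 23: 17^1≡17, 17^2≡13, 17^4≡8, 17^8≡18, 17^16≡2, 17^32≡4, 17^64≡16, 17^128≡3, 17^256≡9, 17^512≡12.
Since 816 = 16 + 32 + 256 + 512 in binary, 17^816 ≡ 2·4·9·12 ≡ 13 (mod 23).

13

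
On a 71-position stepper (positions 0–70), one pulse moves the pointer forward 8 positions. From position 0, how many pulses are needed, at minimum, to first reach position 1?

9

8·9 = 72 = 1·71 + 1, so 8⁻¹ ≡ 9 (mod 71).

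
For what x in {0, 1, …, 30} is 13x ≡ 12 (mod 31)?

The inverse of 13 mod 31 is 12 (since 13·12 = 156 ≡ 1).
So x ≡ 12·12 = 144 ≡ 20 (mod 31).
Check: 13·20 = 260 = 8·31 + 12.

20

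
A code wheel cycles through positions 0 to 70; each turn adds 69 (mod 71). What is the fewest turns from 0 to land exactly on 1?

35

71 = 1·69 + 2
69 = 34·2 + 1
2 = 2·1 + 0
Back-substituting gives 69·35 ≡ 1 (mod 71).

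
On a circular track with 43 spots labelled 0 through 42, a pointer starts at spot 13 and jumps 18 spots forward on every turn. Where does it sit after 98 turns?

14

98·18 = 1764.
Dividing 1764 by 43 gives quotient 41 and remainder 1.
(13 + 1) mod 43 = 14.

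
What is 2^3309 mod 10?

Powers of 2 mod 10 repeat with period 4: 2, 4, 8, 6.
3309 leaves remainder 1 on division by 4, so 2^3309 ends in 2.

2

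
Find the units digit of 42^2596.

Powers of 2 mod 10 repeat with period 4: 2, 4, 8, 6.
2596 mod 4 = 0, so the last digit matches 2^4 = 6.

6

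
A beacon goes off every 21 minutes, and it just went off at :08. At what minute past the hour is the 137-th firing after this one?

137·21 = 2877.
2877 − 47·60 = 57, so 2877 ≡ 57 (mod 60).
(8 + 57) mod 60 = 5.

5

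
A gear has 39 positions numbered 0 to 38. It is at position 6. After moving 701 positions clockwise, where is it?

701 = 17·39 + 38, so 701 mod 39 = 38.
(6 + 38) mod 39 = 5.

5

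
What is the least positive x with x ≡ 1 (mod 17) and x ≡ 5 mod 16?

Since 16·16 ≡ 1 (mod 17), take x = 5 + 16·((1−5)·16 mod 17) = 5 + 16·4 = 69.
Check: 69 mod 17 = 1, 69 mod 16 = 5.

69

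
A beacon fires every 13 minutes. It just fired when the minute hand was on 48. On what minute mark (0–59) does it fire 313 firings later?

37

313·13 = 4069.
4069 = 67·60 + 49, so 4069 mod 60 = 49.
(48 + 49) mod 60 = 37.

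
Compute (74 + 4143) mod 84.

4143 mod 84 = 27 (since 49·84 = 4116).
(74 + 27) mod 84 = 17.

17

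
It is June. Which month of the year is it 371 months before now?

July

371 = 30·12 + 11, so 371 mod 12 = 11.
June − 11 months → July.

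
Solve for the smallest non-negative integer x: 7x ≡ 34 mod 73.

57

7⁻¹ ≡ 21 (mod 73) because 7·21 = 147 = 2·73 + 1.
So x ≡ 21·34 = 714 ≡ 57 (mod 73).
Check: 7·57 = 399 = 5·73 + 34.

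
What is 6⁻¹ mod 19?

6·16 = 96 = 5·19 + 1, so 6⁻¹ ≡ 16 (mod 19).

16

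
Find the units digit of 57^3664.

1

Last digits of 7^n: 7, 9, 3, 1 (period 4).
3664 mod 4 = 0, so the last digit matches 7^4 = 1.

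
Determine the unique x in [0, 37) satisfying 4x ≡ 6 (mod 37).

The inverse of 4 mod 37 is 28 (since 4·28 = 112 ≡ 1).
So x ≡ 28·6 = 168 ≡ 20 (mod 37).
Check: 4·20 = 80 = 2·37 + 6.

20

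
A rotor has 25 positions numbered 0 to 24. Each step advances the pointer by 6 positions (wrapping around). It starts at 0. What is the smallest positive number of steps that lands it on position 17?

7

6⁻¹ ≡ 21 (mod 25) because 6·21 = 126 = 5·25 + 1.
Multiplying both sides by 21: x ≡ 21·17 = 357 ≡ 7 (mod 25).
Check: 6·7 = 42 = 1·25 + 17.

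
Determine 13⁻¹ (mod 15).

7

15 = 1·13 + 2
13 = 6·2 + 1
2 = 2·1 + 0
Back-substituting gives 13·7 ≡ 1 (mod 15).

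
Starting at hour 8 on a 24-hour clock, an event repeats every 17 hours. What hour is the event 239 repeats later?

239·17 = 4063.
Dividing 4063 by 24 gives quotient 169 and remainder 7.
(8 + 7) mod 24 = 15.

15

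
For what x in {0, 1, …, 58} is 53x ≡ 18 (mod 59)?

53⁻¹ ≡ 49 (mod 59) because 53·49 = 2597 = 44·59 + 1.
Multiplying both sides by 49: x ≡ 49·18 = 882 ≡ 56 (mod 59).

56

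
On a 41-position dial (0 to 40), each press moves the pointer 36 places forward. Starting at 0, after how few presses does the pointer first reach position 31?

The inverse of 36 mod 41 is 8 (since 36·8 = 288 ≡ 1).
Multiplying both sides by 8: x ≡ 8·31 = 248 ≡ 2 (mod 41).

2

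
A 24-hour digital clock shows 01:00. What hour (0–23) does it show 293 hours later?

6

293 = 12·24 + 5, so 293 mod 24 = 5.
(1 + 5) mod 24 = 6.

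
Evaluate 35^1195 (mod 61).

By repeated squaring mod 61: 35^1≡35, 35^2≡5, 35^4≡25, 35^8≡15, 35^16≡42, 35^32≡56, 35^64≡25, 35^128≡15, 35^256≡42, 35^512≡56, 35^1024≡25.
Since 1195 = 1 + 2 + 8 + 32 + 128 + 1024 in binary, 35^1195 ≡ 35·5·15·56·15·25 ≡ 32 (mod 61).

32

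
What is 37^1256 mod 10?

1

Powers of 7 mod 10 repeat with period 4: 7, 9, 3, 1.
1256 leaves remainder 0 on division by 4, so 37^1256 ends in 1.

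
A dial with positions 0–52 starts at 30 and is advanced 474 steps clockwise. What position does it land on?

27

474 mod 53 = 50 (since 8·53 = 424).
(30 + 50) mod 53 = 27.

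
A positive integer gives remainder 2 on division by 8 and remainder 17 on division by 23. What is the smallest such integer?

Since 23·7 ≡ 1 (mod 8), take x = 17 + 23·((2−17)·7 mod 8) = 17 + 23·7 = 178.
Check: 178 mod 8 = 2, 178 mod 23 = 17.

178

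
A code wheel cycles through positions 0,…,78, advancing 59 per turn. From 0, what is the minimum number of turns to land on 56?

The inverse of 59 mod 79 is 75 (since 59·75 = 4425 ≡ 1).
Multiplying both sides by 75: x ≡ 75·56 = 4200 ≡ 13 (mod 79).

13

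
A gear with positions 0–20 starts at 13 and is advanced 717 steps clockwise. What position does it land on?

16

717 mod 21 = 3 (since 34·21 = 714).
(13 + 3) mod 21 = 16.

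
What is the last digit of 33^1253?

3

Powers of 3 mod 10 repeat with period 4: 3, 9, 7, 1.
1253 mod 4 = 1, so the last digit matches 3^1 = 3.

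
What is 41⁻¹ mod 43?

21

41·21 = 861 = 20·43 + 1, so 41⁻¹ ≡ 21 (mod 43).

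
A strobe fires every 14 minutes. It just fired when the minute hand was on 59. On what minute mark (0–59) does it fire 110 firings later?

110·14 = 1540.
Dividing 1540 by 60 gives quotient 25 and remainder 40.
(59 + 40) mod 60 = 39.

39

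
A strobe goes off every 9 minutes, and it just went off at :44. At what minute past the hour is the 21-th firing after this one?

21·9 = 189.
189 mod 60 = 9 (since 3·60 = 180).
(44 + 9) mod 60 = 53.

53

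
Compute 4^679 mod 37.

3

By repeated squaring mod 37: 4^1≡4, 4^2≡16, 4^4≡34, 4^8≡9, 4^16≡7, 4^32≡12, 4^64≡33, 4^128≡16, 4^256≡34, 4^512≡9.
Since 679 = 1 + 2 + 4 + 32 + 128 + 512 in binary, 4^679 ≡ 4·16·34·12·16·9 ≡ 3 (mod 37).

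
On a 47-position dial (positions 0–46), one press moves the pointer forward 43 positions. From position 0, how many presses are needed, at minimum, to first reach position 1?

35

47 = 1·43 + 4
43 = 10·4 + 3
4 = 1·3 + 1
3 = 3·1 + 0
Back-substituting gives 43·35 ≡ 1 (mod 47).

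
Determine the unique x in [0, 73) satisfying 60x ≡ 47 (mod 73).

2

The inverse of 60 mod 73 is 28 (since 60·28 = 1680 ≡ 1).
So x ≡ 28·47 = 1316 ≡ 2 (mod 73).
Check: 60·2 = 120 = 1·73 + 47.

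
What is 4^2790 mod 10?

6

The units digit of 4^n cycles with period 2: 4, 6, …
2790 mod 2 = 0, so the last digit matches 4^2 = 6.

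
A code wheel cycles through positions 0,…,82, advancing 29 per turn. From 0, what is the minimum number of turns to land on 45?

13

29⁻¹ ≡ 63 (mod 83) because 29·63 = 1827 = 22·83 + 1.
So x ≡ 63·45 = 2835 ≡ 13 (mod 83).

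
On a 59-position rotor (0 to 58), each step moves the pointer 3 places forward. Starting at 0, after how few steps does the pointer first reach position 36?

3⁻¹ ≡ 20 (mod 59) because 3·20 = 60 = 1·59 + 1.
So x ≡ 20·36 = 720 ≡ 12 (mod 59).

12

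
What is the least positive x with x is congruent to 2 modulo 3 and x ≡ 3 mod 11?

14

x ≡ 2 (mod 3) gives x ∈ {2, 5, 8, 11, 14}.
The first of these with x mod 11 = 3 is 14.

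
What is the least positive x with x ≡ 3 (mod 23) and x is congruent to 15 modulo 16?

x ≡ 15 (mod 16) gives x ∈ {15, 31, 47, 63, 79, 95}.
The first of these with x mod 23 = 3 is 95.

95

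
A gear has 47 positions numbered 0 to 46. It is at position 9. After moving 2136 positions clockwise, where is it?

30

2136 − 45·47 = 21, so 2136 ≡ 21 (mod 47).
(9 + 21) mod 47 = 30.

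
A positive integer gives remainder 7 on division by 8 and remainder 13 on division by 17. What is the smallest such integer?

Since 17·1 ≡ 1 (mod 8), take x = 13 + 17·((7−13)·1 mod 8) = 13 + 17·2 = 47.
Check: 47 mod 8 = 7, 47 mod 17 = 13.

47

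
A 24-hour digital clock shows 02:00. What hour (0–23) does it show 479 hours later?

479 = 19·24 + 23, so 479 mod 24 = 23.
(2 + 23) mod 24 = 1.

1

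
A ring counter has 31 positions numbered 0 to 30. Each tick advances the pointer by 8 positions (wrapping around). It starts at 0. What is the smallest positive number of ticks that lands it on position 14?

25

8⁻¹ ≡ 4 (mod 31) because 8·4 = 32 = 1·31 + 1.
Multiplying both sides by 4: x ≡ 4·14 = 56 ≡ 25 (mod 31).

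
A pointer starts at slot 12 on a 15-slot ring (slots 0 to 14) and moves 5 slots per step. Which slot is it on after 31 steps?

2

31·5 = 155.
155 mod 15 = 5 (since 10·15 = 150).
(12 + 5) mod 15 = 2.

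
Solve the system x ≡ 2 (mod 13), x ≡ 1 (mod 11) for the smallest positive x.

67

x ≡ 1 (mod 11) gives x ∈ {1, 12, 23, 34, 45, 56, 67}.
The first of these with x mod 13 = 2 is 67.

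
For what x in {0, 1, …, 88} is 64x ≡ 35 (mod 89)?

The inverse of 64 mod 89 is 32 (since 64·32 = 2048 ≡ 1).
Multiplying both sides by 32: x ≡ 32·35 = 1120 ≡ 52 (mod 89).

52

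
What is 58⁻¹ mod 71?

58·60 = 3480 = 49·71 + 1, so 58⁻¹ ≡ 60 (mod 71).

60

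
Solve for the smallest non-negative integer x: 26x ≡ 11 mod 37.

36

The inverse of 26 mod 37 is 10 (since 26·10 = 260 ≡ 1).
So x ≡ 10·11 = 110 ≡ 36 (mod 37).
Check: 26·36 = 936 = 25·37 + 11.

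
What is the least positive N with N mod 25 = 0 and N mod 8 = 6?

150

x ≡ 6 (mod 8) gives x ∈ {6, 14, 22, 30, 38, 46, 54, 62, …}.
The first of these with x mod 25 = 0 is 150.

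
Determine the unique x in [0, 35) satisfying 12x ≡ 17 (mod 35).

16

12⁻¹ ≡ 3 (mod 35) because 12·3 = 36 = 1·35 + 1.
So x ≡ 3·17 = 51 ≡ 16 (mod 35).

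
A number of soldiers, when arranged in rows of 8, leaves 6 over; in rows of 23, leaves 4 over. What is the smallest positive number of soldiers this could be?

Since 23·7 ≡ 1 (mod 8), take x = 4 + 23·((6−4)·7 mod 8) = 4 + 23·6 = 142.
Check: 142 mod 8 = 6, 142 mod 23 = 4.

142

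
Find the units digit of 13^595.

Last digits of 3^n: 3, 9, 7, 1 (period 4).
595 mod 4 = 3, so the last digit matches 3^3 = 7.

7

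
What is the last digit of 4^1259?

4

Last digits of 4^n: 4, 6 (period 2).
1259 leaves remainder 1 on division by 2, so 4^1259 ends in 4.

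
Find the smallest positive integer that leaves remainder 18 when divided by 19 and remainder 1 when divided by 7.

Since 7·11 ≡ 1 (mod 19), take x = 1 + 7·((18−1)·11 mod 19) = 1 + 7·16 = 113.
Check: 113 mod 19 = 18, 113 mod 7 = 1.

113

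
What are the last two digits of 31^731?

31

Square-and-reduce mod 100: 31^1≡31, 31^2≡61, 31^4≡21, 31^8≡41, 31^16≡81, 31^32≡61, 31^64≡21, 31^128≡41, 31^256≡81, 31^512≡61.
Since 731 = 1 + 2 + 8 + 16 + 64 + 128 + 512 in binary, 31^731 ≡ 31·61·41·81·21·41·61 ≡ 31 (mod 100).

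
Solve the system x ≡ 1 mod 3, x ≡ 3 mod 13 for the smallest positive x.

x ≡ 1 (mod 3) gives x ∈ {1, 4, 7, 10, 13, 16}.
The first of these with x mod 13 = 3 is 16.

16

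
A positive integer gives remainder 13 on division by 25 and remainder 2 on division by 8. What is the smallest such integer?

x ≡ 2 (mod 8) gives x ∈ {2, 10, 18, 26, 34, 42, 50, 58, …}.
The first of these with x mod 25 = 13 is 138.

138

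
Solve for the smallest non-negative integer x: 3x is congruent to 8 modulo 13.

7

3⁻¹ ≡ 9 (mod 13) because 3·9 = 27 = 2·13 + 1.
Multiplying both sides by 9: x ≡ 9·8 = 72 ≡ 7 (mod 13).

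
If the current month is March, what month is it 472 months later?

July

472 mod 12 = 4 (since 39·12 = 468).
March + 4 months → July.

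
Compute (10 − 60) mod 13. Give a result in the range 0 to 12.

60 mod 13 = 8 (since 4·13 = 52).
(10 − 8) mod 13 = 2.

2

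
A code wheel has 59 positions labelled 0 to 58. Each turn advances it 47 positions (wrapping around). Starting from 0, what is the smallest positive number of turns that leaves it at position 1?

59 = 1·47 + 12
47 = 3·12 + 11
12 = 1·11 + 1
11 = 11·1 + 0
Back-substituting gives 47·54 ≡ 1 (mod 59).

54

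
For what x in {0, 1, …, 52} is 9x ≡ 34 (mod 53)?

The inverse of 9 mod 53 is 6 (since 9·6 = 54 ≡ 1).
Multiplying both sides by 6: x ≡ 6·34 = 204 ≡ 45 (mod 53).
Check: 9·45 = 405 = 7·53 + 34.

45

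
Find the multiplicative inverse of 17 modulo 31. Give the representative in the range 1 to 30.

11

31 = 1·17 + 14
17 = 1·14 + 3
14 = 4·3 + 2
3 = 1·2 + 1
2 = 2·1 + 0
Back-substituting gives 17·11 ≡ 1 (mod 31).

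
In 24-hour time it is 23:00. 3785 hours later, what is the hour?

Dividing 3785 by 24 gives quotient 157 and remainder 17.
(23 + 17) mod 24 = 16.

16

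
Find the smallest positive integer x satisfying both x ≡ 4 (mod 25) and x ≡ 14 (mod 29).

304

x ≡ 4 (mod 25) gives x ∈ {4, 29, 54, 79, 104, 129, 154, 179, …}.
The first of these with x mod 29 = 14 is 304.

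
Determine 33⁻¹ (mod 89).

27

33·27 = 891 = 10·89 + 1, so 33⁻¹ ≡ 27 (mod 89).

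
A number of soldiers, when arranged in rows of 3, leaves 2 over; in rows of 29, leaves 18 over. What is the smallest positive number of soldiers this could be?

x ≡ 2 (mod 3) gives x ∈ {2, 5, 8, 11, 14, 17, 20, 23, …}.
The first of these with x mod 29 = 18 is 47.

47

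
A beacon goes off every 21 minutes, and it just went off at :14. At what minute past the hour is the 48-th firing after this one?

2

48·21 = 1008.
1008 − 16·60 = 48, so 1008 ≡ 48 (mod 60).
(14 + 48) mod 60 = 2.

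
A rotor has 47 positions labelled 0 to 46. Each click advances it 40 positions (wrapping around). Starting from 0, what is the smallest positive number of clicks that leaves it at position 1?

40·20 = 800 = 17·47 + 1, so 40⁻¹ ≡ 20 (mod 47).

20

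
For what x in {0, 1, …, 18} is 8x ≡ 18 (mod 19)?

The inverse of 8 mod 19 is 12 (since 8·12 = 96 ≡ 1).
Multiplying both sides by 12: x ≡ 12·18 = 216 ≡ 7 (mod 19).
Check: 8·7 = 56 = 2·19 + 18.

7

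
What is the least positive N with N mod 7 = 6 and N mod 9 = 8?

62

x ≡ 6 (mod 7) gives x ∈ {6, 13, 20, 27, 34, 41, 48, 55, …}.
The first of these with x mod 9 = 8 is 62.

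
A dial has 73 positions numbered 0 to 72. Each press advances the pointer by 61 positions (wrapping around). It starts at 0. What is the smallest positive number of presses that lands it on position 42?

The inverse of 61 mod 73 is 6 (since 61·6 = 366 ≡ 1).
So x ≡ 6·42 = 252 ≡ 33 (mod 73).

33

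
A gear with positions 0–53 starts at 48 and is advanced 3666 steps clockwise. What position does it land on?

42

3666 = 67·54 + 48, so 3666 mod 54 = 48.
(48 + 48) mod 54 = 42.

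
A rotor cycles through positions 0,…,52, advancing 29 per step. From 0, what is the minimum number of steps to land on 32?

29⁻¹ ≡ 11 (mod 53) because 29·11 = 319 = 6·53 + 1.
So x ≡ 11·32 = 352 ≡ 34 (mod 53).

34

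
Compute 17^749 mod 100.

Successive squares of 17 mod 100: 17^1≡17, 17^2≡89, 17^4≡21, 17^8≡41, 17^16≡81, 17^32≡61, 17^64≡21, 17^128≡41, 17^256≡81, 17^512≡61.
749 = 1 + 4 + 8 + 32 + 64 + 128 + 512, so 17^749 ≡ 17·21·41·61·21·41·61 ≡ 97 (mod 100).

97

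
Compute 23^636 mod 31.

Successive squares of 23 mod 31: 23^1≡23, 23^2≡2, 23^4≡4, 23^8≡16, 23^16≡8, 23^32≡2, 23^64≡4, 23^128≡16, 23^256≡8, 23^512≡2.
636 = 4 + 8 + 16 + 32 + 64 + 512, so 23^636 ≡ 4·16·8·2·4·2 ≡ 8 (mod 31).

8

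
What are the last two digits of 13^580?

01

Successive squares of 13 mod 100: 13^1≡13, 13^2≡69, 13^4≡61, 13^8≡21, 13^16≡41, 13^32≡81, 13^64≡61, 13^128≡21, 13^256≡41, 13^512≡81.
580 = 4 + 64 + 512, so 13^580 ≡ 61·61·81 ≡ 1 (mod 100).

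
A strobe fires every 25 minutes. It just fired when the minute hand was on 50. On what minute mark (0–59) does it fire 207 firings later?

5

207·25 = 5175.
5175 = 86·60 + 15, so 5175 mod 60 = 15.
(50 + 15) mod 60 = 5.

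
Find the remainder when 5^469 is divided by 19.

5

Successive squares of 5 mod 19: 5^1≡5, 5^2≡6, 5^4≡17, 5^8≡4, 5^16≡16, 5^32≡9, 5^64≡5, 5^128≡6, 5^256≡17.
Since 469 = 1 + 4 + 16 + 64 + 128 + 256 in binary, 5^469 ≡ 5·17·16·5·6·17 ≡ 5 (mod 19).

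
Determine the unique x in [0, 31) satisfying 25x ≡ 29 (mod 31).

21

The inverse of 25 mod 31 is 5 (since 25·5 = 125 ≡ 1).
So x ≡ 5·29 = 145 ≡ 21 (mod 31).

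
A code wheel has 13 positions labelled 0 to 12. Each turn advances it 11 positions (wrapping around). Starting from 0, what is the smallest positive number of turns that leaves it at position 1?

11·6 = 66 = 5·13 + 1, so 11⁻¹ ≡ 6 (mod 13).

6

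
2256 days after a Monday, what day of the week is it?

Dividing 2256 by 7 gives quotient 322 and remainder 2.
Monday + 2 days → Wednesday.

Wednesday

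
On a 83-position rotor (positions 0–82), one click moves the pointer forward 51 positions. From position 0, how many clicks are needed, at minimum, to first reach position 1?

70

83 = 1·51 + 32
51 = 1·32 + 19
32 = 1·19 + 13
19 = 1·13 + 6
13 = 2·6 + 1
6 = 6·1 + 0
Back-substituting gives 51·70 ≡ 1 (mod 83).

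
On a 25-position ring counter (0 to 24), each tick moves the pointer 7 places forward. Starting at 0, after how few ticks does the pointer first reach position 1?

7⁻¹ ≡ 18 (mod 25) because 7·18 = 126 = 5·25 + 1.
So x ≡ 18·1 = 18 ≡ 18 (mod 25).

18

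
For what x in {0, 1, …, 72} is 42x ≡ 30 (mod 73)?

32

42⁻¹ ≡ 40 (mod 73) because 42·40 = 1680 = 23·73 + 1.
Multiplying both sides by 40: x ≡ 40·30 = 1200 ≡ 32 (mod 73).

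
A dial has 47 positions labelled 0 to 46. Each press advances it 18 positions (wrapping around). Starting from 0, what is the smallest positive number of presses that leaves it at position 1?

47 = 2·18 + 11
18 = 1·11 + 7
11 = 1·7 + 4
7 = 1·4 + 3
4 = 1·3 + 1
3 = 3·1 + 0
Back-substituting gives 18·34 ≡ 1 (mod 47).

34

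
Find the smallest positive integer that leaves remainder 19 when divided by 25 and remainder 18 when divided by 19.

x ≡ 18 (mod 19) gives x ∈ {18, 37, 56, 75, 94}.
The first of these with x mod 25 = 19 is 94.

94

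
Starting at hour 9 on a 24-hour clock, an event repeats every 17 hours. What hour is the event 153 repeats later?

18

153·17 = 2601.
2601 − 108·24 = 9, so 2601 ≡ 9 (mod 24).
(9 + 9) mod 24 = 18.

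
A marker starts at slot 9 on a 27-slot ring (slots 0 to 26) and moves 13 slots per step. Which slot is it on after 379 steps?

22

379·13 = 4927.
4927 − 182·27 = 13, so 4927 ≡ 13 (mod 27).
(9 + 13) mod 27 = 22.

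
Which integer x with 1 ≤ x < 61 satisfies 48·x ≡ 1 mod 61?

48·14 = 672 = 11·61 + 1, so 48⁻¹ ≡ 14 (mod 61).

14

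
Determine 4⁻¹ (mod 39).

10

4·10 = 40 = 1·39 + 1, so 4⁻¹ ≡ 10 (mod 39).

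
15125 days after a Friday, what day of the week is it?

15125 − 2160·7 = 5, so 15125 ≡ 5 (mod 7).
Friday + 5 days → Wednesday.

Wednesday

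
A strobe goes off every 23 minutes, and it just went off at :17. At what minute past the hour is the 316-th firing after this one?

25

316·23 = 7268.
7268 − 121·60 = 8, so 7268 ≡ 8 (mod 60).
(17 + 8) mod 60 = 25.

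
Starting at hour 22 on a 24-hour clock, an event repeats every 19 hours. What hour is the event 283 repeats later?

23

283·19 = 5377.
5377 mod 24 = 1 (since 224·24 = 5376).
(22 + 1) mod 24 = 23.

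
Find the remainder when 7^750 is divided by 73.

46

By repeated squaring mod 73: 7^1≡7, 7^2≡49, 7^4≡65, 7^8≡64, 7^16≡8, 7^32≡64, 7^64≡8, 7^128≡64, 7^256≡8, 7^512≡64.
Since 750 = 2 + 4 + 8 + 32 + 64 + 128 + 512 in binary, 7^750 ≡ 49·65·64·64·8·64·64 ≡ 46 (mod 73).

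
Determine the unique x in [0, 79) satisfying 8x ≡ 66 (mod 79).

The inverse of 8 mod 79 is 10 (since 8·10 = 80 ≡ 1).
So x ≡ 10·66 = 660 ≡ 28 (mod 79).
Check: 8·28 = 224 = 2·79 + 66.

28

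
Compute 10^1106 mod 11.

1

Successive squares of 10 mod 11: 10^1≡10, 10^2≡1, 10^4≡1, 10^8≡1, 10^16≡1, 10^32≡1, 10^64≡1, 10^128≡1, 10^256≡1, 10^512≡1, 10^1024≡1.
1106 = 2 + 16 + 64 + 1024, so 10^1106 ≡ 1·1·1·1 ≡ 1 (mod 11).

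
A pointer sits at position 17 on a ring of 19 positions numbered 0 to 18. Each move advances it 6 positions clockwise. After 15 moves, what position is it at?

15·6 = 90.
Dividing 90 by 19 gives quotient 4 and remainder 14.
(17 + 14) mod 19 = 12.

12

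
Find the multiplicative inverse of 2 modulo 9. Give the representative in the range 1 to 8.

9 = 4·2 + 1
2 = 2·1 + 0
Back-substituting gives 2·5 ≡ 1 (mod 9).

5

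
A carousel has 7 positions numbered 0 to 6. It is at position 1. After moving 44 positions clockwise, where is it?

44 mod 7 = 2 (since 6·7 = 42).
(1 + 2) mod 7 = 3.

3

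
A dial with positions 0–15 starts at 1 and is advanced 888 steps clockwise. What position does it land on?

888 − 55·16 = 8, so 888 ≡ 8 (mod 16).
(1 + 8) mod 16 = 9.

9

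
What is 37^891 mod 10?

The units digit of 37^n cycles with period 4: 7, 9, 3, 1, …
891 mod 4 = 3, so the last digit matches 7^3 = 3.

3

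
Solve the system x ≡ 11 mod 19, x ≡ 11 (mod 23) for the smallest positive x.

x ≡ 11 (mod 19) gives x ∈ {11}.
The first of these with x mod 23 = 11 is 11.

11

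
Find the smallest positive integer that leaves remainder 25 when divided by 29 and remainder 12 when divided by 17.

x ≡ 12 (mod 17) gives x ∈ {12, 29, 46, 63, 80, 97, 114, 131, …}.
The first of these with x mod 29 = 25 is 199.

199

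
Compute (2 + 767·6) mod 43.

3

767·6 = 4602.
Dividing 4602 by 43 gives quotient 107 and remainder 1.
(2 + 1) mod 43 = 3.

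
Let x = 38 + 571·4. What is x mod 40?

571·4 = 2284.
2284 mod 40 = 4 (since 57·40 = 2280).
(38 + 4) mod 40 = 2.

2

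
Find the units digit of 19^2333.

Last digits of 9^n: 9, 1 (period 2).
2333 mod 2 = 1, so the last digit matches 9^1 = 9.

9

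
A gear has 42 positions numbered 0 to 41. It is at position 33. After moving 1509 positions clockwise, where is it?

1509 mod 42 = 39 (since 35·42 = 1470).
(33 + 39) mod 42 = 30.

30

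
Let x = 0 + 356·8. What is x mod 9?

4

356·8 = 2848.
2848 − 316·9 = 4, so 2848 ≡ 4 (mod 9).
(0 + 4) mod 9 = 4.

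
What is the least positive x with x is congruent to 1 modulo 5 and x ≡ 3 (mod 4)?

x ≡ 3 (mod 4) gives x ∈ {3, 7, 11}.
The first of these with x mod 5 = 1 is 11.

11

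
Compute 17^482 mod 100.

Square-and-reduce mod 100: 17^1≡17, 17^2≡89, 17^4≡21, 17^8≡41, 17^16≡81, 17^32≡61, 17^64≡21, 17^128≡41, 17^256≡81.
Since 482 = 2 + 32 + 64 + 128 + 256 in binary, 17^482 ≡ 89·61·21·41·81 ≡ 89 (mod 100).

89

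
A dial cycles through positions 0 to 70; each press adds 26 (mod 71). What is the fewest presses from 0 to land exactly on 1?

71 = 2·26 + 19
26 = 1·19 + 7
19 = 2·7 + 5
7 = 1·5 + 2
5 = 2·2 + 1
2 = 2·1 + 0
Back-substituting gives 26·41 ≡ 1 (mod 71).

41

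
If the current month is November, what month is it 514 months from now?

514 − 42·12 = 10, so 514 ≡ 10 (mod 12).
November + 10 months → September.

September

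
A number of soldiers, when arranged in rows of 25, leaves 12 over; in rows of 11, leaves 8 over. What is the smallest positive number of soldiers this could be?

Since 11·16 ≡ 1 (mod 25), take x = 8 + 11·((12−8)·16 mod 25) = 8 + 11·14 = 162.
Check: 162 mod 25 = 12, 162 mod 11 = 8.

162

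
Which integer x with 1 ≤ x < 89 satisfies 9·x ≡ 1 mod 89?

9·10 = 90 = 1·89 + 1, so 9⁻¹ ≡ 10 (mod 89).

10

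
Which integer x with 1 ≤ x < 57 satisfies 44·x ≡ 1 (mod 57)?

57 = 1·44 + 13
44 = 3·13 + 5
13 = 2·5 + 3
5 = 1·3 + 2
3 = 1·2 + 1
2 = 2·1 + 0
Back-substituting gives 44·35 ≡ 1 (mod 57).

35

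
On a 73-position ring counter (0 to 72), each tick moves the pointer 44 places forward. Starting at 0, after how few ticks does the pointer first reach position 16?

7

44⁻¹ ≡ 5 (mod 73) because 44·5 = 220 = 3·73 + 1.
So x ≡ 5·16 = 80 ≡ 7 (mod 73).
Check: 44·7 = 308 = 4·73 + 16.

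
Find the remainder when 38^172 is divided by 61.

Square-and-reduce mod 61: 38^1≡38, 38^2≡41, 38^4≡34, 38^8≡58, 38^16≡9, 38^32≡20, 38^64≡34, 38^128≡58.
Since 172 = 4 + 8 + 32 + 128 in binary, 38^172 ≡ 34·58·20·58 ≡ 20 (mod 61).

20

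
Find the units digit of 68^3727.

2

Last digits of 8^n: 8, 4, 2, 6 (period 4).
3727 mod 4 = 3, so the last digit matches 8^3 = 2.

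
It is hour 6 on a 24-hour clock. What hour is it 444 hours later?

18

444 − 18·24 = 12, so 444 ≡ 12 (mod 24).
(6 + 12) mod 24 = 18.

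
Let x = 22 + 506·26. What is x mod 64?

506·26 = 13156.
Dividing 13156 by 64 gives quotient 205 and remainder 36.
(22 + 36) mod 64 = 58.

58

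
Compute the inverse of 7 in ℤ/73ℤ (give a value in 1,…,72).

73 = 10·7 + 3
7 = 2·3 + 1
3 = 3·1 + 0
Back-substituting gives 7·21 ≡ 1 (mod 73).

21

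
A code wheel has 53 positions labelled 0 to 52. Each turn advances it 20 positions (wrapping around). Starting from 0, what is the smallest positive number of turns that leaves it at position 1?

20·8 = 160 = 3·53 + 1, so 20⁻¹ ≡ 8 (mod 53).

8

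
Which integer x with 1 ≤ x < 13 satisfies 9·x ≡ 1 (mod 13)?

3

9·3 = 27 = 2·13 + 1, so 9⁻¹ ≡ 3 (mod 13).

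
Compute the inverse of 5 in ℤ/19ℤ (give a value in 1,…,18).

5·4 = 20 = 1·19 + 1, so 5⁻¹ ≡ 4 (mod 19).

4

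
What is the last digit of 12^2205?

2

The units digit of 12^n cycles with period 4: 2, 4, 8, 6, …
2205 leaves remainder 1 on division by 4, so 12^2205 ends in 2.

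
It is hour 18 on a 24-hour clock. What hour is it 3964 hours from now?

22

Dividing 3964 by 24 gives quotient 165 and remainder 4.
(18 + 4) mod 24 = 22.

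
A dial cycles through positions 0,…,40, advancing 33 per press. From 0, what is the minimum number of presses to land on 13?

33⁻¹ ≡ 5 (mod 41) because 33·5 = 165 = 4·41 + 1.
Multiplying both sides by 5: x ≡ 5·13 = 65 ≡ 24 (mod 41).

24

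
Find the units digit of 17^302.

The units digit of 17^n cycles with period 4: 7, 9, 3, 1, …
302 mod 4 = 2, so the last digit matches 7^2 = 9.

9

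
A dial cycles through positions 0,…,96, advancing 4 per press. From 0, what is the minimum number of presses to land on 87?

46

The inverse of 4 mod 97 is 73 (since 4·73 = 292 ≡ 1).
So x ≡ 73·87 = 6351 ≡ 46 (mod 97).
Check: 4·46 = 184 = 1·97 + 87.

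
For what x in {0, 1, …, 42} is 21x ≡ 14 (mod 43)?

15

The inverse of 21 mod 43 is 41 (since 21·41 = 861 ≡ 1).
Multiplying both sides by 41: x ≡ 41·14 = 574 ≡ 15 (mod 43).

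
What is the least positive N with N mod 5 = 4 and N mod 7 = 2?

9

Since 7·3 ≡ 1 (mod 5), take x = 2 + 7·((4−2)·3 mod 5) = 2 + 7·1 = 9.
Check: 9 mod 5 = 4, 9 mod 7 = 2.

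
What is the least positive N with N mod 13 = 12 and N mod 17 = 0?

51

x ≡ 12 (mod 13) gives x ∈ {12, 25, 38, 51}.
The first of these with x mod 17 = 0 is 51.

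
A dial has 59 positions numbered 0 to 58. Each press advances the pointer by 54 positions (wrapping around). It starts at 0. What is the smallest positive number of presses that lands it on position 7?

34

The inverse of 54 mod 59 is 47 (since 54·47 = 2538 ≡ 1).
Multiplying both sides by 47: x ≡ 47·7 = 329 ≡ 34 (mod 59).
Check: 54·34 = 1836 = 31·59 + 7.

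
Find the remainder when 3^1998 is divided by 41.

32

Square-and-reduce mod 41: 3^1≡3, 3^2≡9, 3^4≡40, 3^8≡1, 3^16≡1, 3^32≡1, 3^64≡1, 3^128≡1, 3^256≡1, 3^512≡1, 3^1024≡1.
Since 1998 = 2 + 4 + 8 + 64 + 128 + 256 + 512 + 1024 in binary, 3^1998 ≡ 9·40·1·1·1·1·1·1 ≡ 32 (mod 41).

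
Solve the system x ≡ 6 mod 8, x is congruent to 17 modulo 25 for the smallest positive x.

x ≡ 6 (mod 8) gives x ∈ {6, 14, 22, 30, 38, 46, 54, 62, …}.
The first of these with x mod 25 = 17 is 142.

142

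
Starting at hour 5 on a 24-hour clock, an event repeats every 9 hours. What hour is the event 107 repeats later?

8

107·9 = 963.
963 = 40·24 + 3, so 963 mod 24 = 3.
(5 + 3) mod 24 = 8.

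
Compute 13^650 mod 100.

49

Successive squares of 13 mod 100: 13^1≡13, 13^2≡69, 13^4≡61, 13^8≡21, 13^16≡41, 13^32≡81, 13^64≡61, 13^128≡21, 13^256≡41, 13^512≡81.
Since 650 = 2 + 8 + 128 + 512 in binary, 13^650 ≡ 69·21·21·81 ≡ 49 (mod 100).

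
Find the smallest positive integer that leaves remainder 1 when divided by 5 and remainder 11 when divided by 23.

11

Since 23·2 ≡ 1 (mod 5), take x = 11 + 23·((1−11)·2 mod 5) = 11 + 23·0 = 11.
Check: 11 mod 5 = 1, 11 mod 23 = 11.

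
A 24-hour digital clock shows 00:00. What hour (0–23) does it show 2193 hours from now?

Dividing 2193 by 24 gives quotient 91 and remainder 9.
(0 + 9) mod 24 = 9.

9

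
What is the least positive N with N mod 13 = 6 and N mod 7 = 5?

19

x ≡ 5 (mod 7) gives x ∈ {5, 12, 19}.
The first of these with x mod 13 = 6 is 19.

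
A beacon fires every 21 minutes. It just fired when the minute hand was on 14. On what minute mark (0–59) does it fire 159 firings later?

159·21 = 3339.
Dividing 3339 by 60 gives quotient 55 and remainder 39.
(14 + 39) mod 60 = 53.

53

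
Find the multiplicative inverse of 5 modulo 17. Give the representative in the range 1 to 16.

17 = 3·5 + 2
5 = 2·2 + 1
2 = 2·1 + 0
Back-substituting gives 5·7 ≡ 1 (mod 17).

7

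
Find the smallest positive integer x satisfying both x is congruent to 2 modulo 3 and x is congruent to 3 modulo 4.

x ≡ 2 (mod 3) gives x ∈ {2, 5, 8, 11}.
The first of these with x mod 4 = 3 is 11.

11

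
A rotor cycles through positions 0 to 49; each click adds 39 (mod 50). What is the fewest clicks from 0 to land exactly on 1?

9

50 = 1·39 + 11
39 = 3·11 + 6
11 = 1·6 + 5
6 = 1·5 + 1
5 = 5·1 + 0
Back-substituting gives 39·9 ≡ 1 (mod 50).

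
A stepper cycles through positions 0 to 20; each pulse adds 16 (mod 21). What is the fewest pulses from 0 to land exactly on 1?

4

21 = 1·16 + 5
16 = 3·5 + 1
5 = 5·1 + 0
Back-substituting gives 16·4 ≡ 1 (mod 21).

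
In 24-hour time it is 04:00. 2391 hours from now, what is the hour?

19

Dividing 2391 by 24 gives quotient 99 and remainder 15.
(4 + 15) mod 24 = 19.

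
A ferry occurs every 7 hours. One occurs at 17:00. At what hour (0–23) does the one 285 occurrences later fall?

20

285·7 = 1995.
1995 = 83·24 + 3, so 1995 mod 24 = 3.
(17 + 3) mod 24 = 20.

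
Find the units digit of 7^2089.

7

The units digit of 7^n cycles with period 4: 7, 9, 3, 1, …
2089 mod 4 = 1, so the last digit matches 7^1 = 7.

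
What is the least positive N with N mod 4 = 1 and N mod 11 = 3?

25

x ≡ 1 (mod 4) gives x ∈ {1, 5, 9, 13, 17, 21, 25}.
The first of these with x mod 11 = 3 is 25.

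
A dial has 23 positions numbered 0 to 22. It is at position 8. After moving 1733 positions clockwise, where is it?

1733 mod 23 = 8 (since 75·23 = 1725).
(8 + 8) mod 23 = 16.

16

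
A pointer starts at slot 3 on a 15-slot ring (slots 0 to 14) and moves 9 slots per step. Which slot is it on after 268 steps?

0

268·9 = 2412.
2412 − 160·15 = 12, so 2412 ≡ 12 (mod 15).
(3 + 12) mod 15 = 0.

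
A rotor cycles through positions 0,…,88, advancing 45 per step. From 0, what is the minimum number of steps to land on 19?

The inverse of 45 mod 89 is 2 (since 45·2 = 90 ≡ 1).
So x ≡ 2·19 = 38 ≡ 38 (mod 89).
Check: 45·38 = 1710 = 19·89 + 19.

38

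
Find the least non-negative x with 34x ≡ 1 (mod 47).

18

The inverse of 34 mod 47 is 18 (since 34·18 = 612 ≡ 1).
Multiplying both sides by 18: x ≡ 18·1 = 18 ≡ 18 (mod 47).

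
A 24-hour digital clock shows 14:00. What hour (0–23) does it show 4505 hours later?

Dividing 4505 by 24 gives quotient 187 and remainder 17.
(14 + 17) mod 24 = 7.

7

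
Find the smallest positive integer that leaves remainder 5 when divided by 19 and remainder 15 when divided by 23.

x ≡ 5 (mod 19) gives x ∈ {5, 24, 43, 62, 81, 100, 119, 138, …}.
The first of these with x mod 23 = 15 is 176.

176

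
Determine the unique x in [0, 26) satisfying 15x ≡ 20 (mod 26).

The inverse of 15 mod 26 is 7 (since 15·7 = 105 ≡ 1).
Multiplying both sides by 7: x ≡ 7·20 = 140 ≡ 10 (mod 26).

10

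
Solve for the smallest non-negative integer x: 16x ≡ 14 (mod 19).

The inverse of 16 mod 19 is 6 (since 16·6 = 96 ≡ 1).
So x ≡ 6·14 = 84 ≡ 8 (mod 19).
Check: 16·8 = 128 = 6·19 + 14.

8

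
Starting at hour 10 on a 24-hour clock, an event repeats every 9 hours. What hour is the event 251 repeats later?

251·9 = 2259.
Dividing 2259 by 24 gives quotient 94 and remainder 3.
(10 + 3) mod 24 = 13.

13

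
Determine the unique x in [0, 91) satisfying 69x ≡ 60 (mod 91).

The inverse of 69 mod 91 is 62 (since 69·62 = 4278 ≡ 1).
So x ≡ 62·60 = 3720 ≡ 80 (mod 91).
Check: 69·80 = 5520 = 60·91 + 60.

80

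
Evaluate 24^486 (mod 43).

Successive squares of 24 mod 43: 24^1≡24, 24^2≡17, 24^4≡31, 24^8≡15, 24^16≡10, 24^32≡14, 24^64≡24, 24^128≡17, 24^256≡31.
Since 486 = 2 + 4 + 32 + 64 + 128 + 256 in binary, 24^486 ≡ 17·31·14·24·17·31 ≡ 21 (mod 43).

21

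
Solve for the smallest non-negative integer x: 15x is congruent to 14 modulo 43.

21

The inverse of 15 mod 43 is 23 (since 15·23 = 345 ≡ 1).
Multiplying both sides by 23: x ≡ 23·14 = 322 ≡ 21 (mod 43).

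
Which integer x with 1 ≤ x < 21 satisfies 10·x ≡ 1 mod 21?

19

10·19 = 190 = 9·21 + 1, so 10⁻¹ ≡ 19 (mod 21).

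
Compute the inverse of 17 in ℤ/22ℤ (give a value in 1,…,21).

22 = 1·17 + 5
17 = 3·5 + 2
5 = 2·2 + 1
2 = 2·1 + 0
Back-substituting gives 17·13 ≡ 1 (mod 22).

13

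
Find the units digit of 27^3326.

9

Last digits of 7^n: 7, 9, 3, 1 (period 4).
3326 leaves remainder 2 on division by 4, so 27^3326 ends in 9.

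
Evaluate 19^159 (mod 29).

Successive squares of 19 mod 29: 19^1≡19, 19^2≡13, 19^4≡24, 19^8≡25, 19^16≡16, 19^32≡24, 19^64≡25, 19^128≡16.
Since 159 = 1 + 2 + 4 + 8 + 16 + 128 in binary, 19^159 ≡ 19·13·24·25·16·16 ≡ 8 (mod 29).

8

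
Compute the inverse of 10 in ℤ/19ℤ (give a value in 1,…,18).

19 = 1·10 + 9
10 = 1·9 + 1
9 = 9·1 + 0
Back-substituting gives 10·2 ≡ 1 (mod 19).

2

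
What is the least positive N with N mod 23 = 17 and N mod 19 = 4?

x ≡ 4 (mod 19) gives x ∈ {4, 23, 42, 61, 80, 99, 118, 137, …}.
The first of these with x mod 23 = 17 is 270.

270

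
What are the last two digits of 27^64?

41

Square-and-reduce mod 100: 27^1≡27, 27^2≡29, 27^4≡41, 27^8≡81, 27^16≡61, 27^32≡21, 27^64≡41.
Since 64 = 64 in binary, 27^64 ≡ 41 ≡ 41 (mod 100).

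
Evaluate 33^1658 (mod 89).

79

Square-and-reduce mod 89: 33^1≡33, 33^2≡21, 33^4≡85, 33^8≡16, 33^16≡78, 33^32≡32, 33^64≡45, 33^128≡67, 33^256≡39, 33^512≡8, 33^1024≡64.
1658 = 2 + 8 + 16 + 32 + 64 + 512 + 1024, so 33^1658 ≡ 21·16·78·32·45·8·64 ≡ 79 (mod 89).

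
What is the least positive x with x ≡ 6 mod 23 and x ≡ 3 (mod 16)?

259

x ≡ 3 (mod 16) gives x ∈ {3, 19, 35, 51, 67, 83, 99, 115, …}.
The first of these with x mod 23 = 6 is 259.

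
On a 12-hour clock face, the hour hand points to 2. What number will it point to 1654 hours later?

1654 mod 12 = 10 (since 137·12 = 1644).
2 + 10 → 12 on a 12-hour dial.

12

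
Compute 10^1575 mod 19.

18

Square-and-reduce mod 19: 10^1≡10, 10^2≡5, 10^4≡6, 10^8≡17, 10^16≡4, 10^32≡16, 10^64≡9, 10^128≡5, 10^256≡6, 10^512≡17, 10^1024≡4.
Since 1575 = 1 + 2 + 4 + 32 + 512 + 1024 in binary, 10^1575 ≡ 10·5·6·16·17·4 ≡ 18 (mod 19).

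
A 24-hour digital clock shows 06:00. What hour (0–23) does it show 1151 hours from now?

1151 − 47·24 = 23, so 1151 ≡ 23 (mod 24).
(6 + 23) mod 24 = 5.

5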